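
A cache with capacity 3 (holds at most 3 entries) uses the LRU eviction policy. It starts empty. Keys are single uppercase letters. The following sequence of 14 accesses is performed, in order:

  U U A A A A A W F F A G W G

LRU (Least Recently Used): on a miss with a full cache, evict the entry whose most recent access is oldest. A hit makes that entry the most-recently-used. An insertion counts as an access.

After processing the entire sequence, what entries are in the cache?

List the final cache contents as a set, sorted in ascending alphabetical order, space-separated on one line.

Answer: A G W

Derivation:
LRU simulation (capacity=3):
  1. access U: MISS. Cache (LRU->MRU): [U]
  2. access U: HIT. Cache (LRU->MRU): [U]
  3. access A: MISS. Cache (LRU->MRU): [U A]
  4. access A: HIT. Cache (LRU->MRU): [U A]
  5. access A: HIT. Cache (LRU->MRU): [U A]
  6. access A: HIT. Cache (LRU->MRU): [U A]
  7. access A: HIT. Cache (LRU->MRU): [U A]
  8. access W: MISS. Cache (LRU->MRU): [U A W]
  9. access F: MISS, evict U. Cache (LRU->MRU): [A W F]
  10. access F: HIT. Cache (LRU->MRU): [A W F]
  11. access A: HIT. Cache (LRU->MRU): [W F A]
  12. access G: MISS, evict W. Cache (LRU->MRU): [F A G]
  13. access W: MISS, evict F. Cache (LRU->MRU): [A G W]
  14. access G: HIT. Cache (LRU->MRU): [A W G]
Total: 8 hits, 6 misses, 3 evictions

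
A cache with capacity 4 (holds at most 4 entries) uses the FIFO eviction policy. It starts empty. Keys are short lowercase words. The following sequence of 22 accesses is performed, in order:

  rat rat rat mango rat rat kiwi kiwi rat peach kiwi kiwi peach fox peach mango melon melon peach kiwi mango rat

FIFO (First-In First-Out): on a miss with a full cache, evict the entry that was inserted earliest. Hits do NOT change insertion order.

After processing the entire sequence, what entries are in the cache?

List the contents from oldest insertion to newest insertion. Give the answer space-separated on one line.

Answer: fox melon mango rat

Derivation:
FIFO simulation (capacity=4):
  1. access rat: MISS. Cache (old->new): [rat]
  2. access rat: HIT. Cache (old->new): [rat]
  3. access rat: HIT. Cache (old->new): [rat]
  4. access mango: MISS. Cache (old->new): [rat mango]
  5. access rat: HIT. Cache (old->new): [rat mango]
  6. access rat: HIT. Cache (old->new): [rat mango]
  7. access kiwi: MISS. Cache (old->new): [rat mango kiwi]
  8. access kiwi: HIT. Cache (old->new): [rat mango kiwi]
  9. access rat: HIT. Cache (old->new): [rat mango kiwi]
  10. access peach: MISS. Cache (old->new): [rat mango kiwi peach]
  11. access kiwi: HIT. Cache (old->new): [rat mango kiwi peach]
  12. access kiwi: HIT. Cache (old->new): [rat mango kiwi peach]
  13. access peach: HIT. Cache (old->new): [rat mango kiwi peach]
  14. access fox: MISS, evict rat. Cache (old->new): [mango kiwi peach fox]
  15. access peach: HIT. Cache (old->new): [mango kiwi peach fox]
  16. access mango: HIT. Cache (old->new): [mango kiwi peach fox]
  17. access melon: MISS, evict mango. Cache (old->new): [kiwi peach fox melon]
  18. access melon: HIT. Cache (old->new): [kiwi peach fox melon]
  19. access peach: HIT. Cache (old->new): [kiwi peach fox melon]
  20. access kiwi: HIT. Cache (old->new): [kiwi peach fox melon]
  21. access mango: MISS, evict kiwi. Cache (old->new): [peach fox melon mango]
  22. access rat: MISS, evict peach. Cache (old->new): [fox melon mango rat]
Total: 14 hits, 8 misses, 4 evictions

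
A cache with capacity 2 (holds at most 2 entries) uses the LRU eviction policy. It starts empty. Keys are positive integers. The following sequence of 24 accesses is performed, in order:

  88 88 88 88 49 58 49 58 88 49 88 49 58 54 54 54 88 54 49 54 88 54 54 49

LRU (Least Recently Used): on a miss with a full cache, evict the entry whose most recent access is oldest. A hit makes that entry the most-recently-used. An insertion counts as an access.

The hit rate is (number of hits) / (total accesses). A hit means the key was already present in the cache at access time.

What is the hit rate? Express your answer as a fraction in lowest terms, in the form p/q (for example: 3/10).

LRU simulation (capacity=2):
  1. access 88: MISS. Cache (LRU->MRU): [88]
  2. access 88: HIT. Cache (LRU->MRU): [88]
  3. access 88: HIT. Cache (LRU->MRU): [88]
  4. access 88: HIT. Cache (LRU->MRU): [88]
  5. access 49: MISS. Cache (LRU->MRU): [88 49]
  6. access 58: MISS, evict 88. Cache (LRU->MRU): [49 58]
  7. access 49: HIT. Cache (LRU->MRU): [58 49]
  8. access 58: HIT. Cache (LRU->MRU): [49 58]
  9. access 88: MISS, evict 49. Cache (LRU->MRU): [58 88]
  10. access 49: MISS, evict 58. Cache (LRU->MRU): [88 49]
  11. access 88: HIT. Cache (LRU->MRU): [49 88]
  12. access 49: HIT. Cache (LRU->MRU): [88 49]
  13. access 58: MISS, evict 88. Cache (LRU->MRU): [49 58]
  14. access 54: MISS, evict 49. Cache (LRU->MRU): [58 54]
  15. access 54: HIT. Cache (LRU->MRU): [58 54]
  16. access 54: HIT. Cache (LRU->MRU): [58 54]
  17. access 88: MISS, evict 58. Cache (LRU->MRU): [54 88]
  18. access 54: HIT. Cache (LRU->MRU): [88 54]
  19. access 49: MISS, evict 88. Cache (LRU->MRU): [54 49]
  20. access 54: HIT. Cache (LRU->MRU): [49 54]
  21. access 88: MISS, evict 49. Cache (LRU->MRU): [54 88]
  22. access 54: HIT. Cache (LRU->MRU): [88 54]
  23. access 54: HIT. Cache (LRU->MRU): [88 54]
  24. access 49: MISS, evict 88. Cache (LRU->MRU): [54 49]
Total: 13 hits, 11 misses, 9 evictions

Hit rate = 13/24

Answer: 13/24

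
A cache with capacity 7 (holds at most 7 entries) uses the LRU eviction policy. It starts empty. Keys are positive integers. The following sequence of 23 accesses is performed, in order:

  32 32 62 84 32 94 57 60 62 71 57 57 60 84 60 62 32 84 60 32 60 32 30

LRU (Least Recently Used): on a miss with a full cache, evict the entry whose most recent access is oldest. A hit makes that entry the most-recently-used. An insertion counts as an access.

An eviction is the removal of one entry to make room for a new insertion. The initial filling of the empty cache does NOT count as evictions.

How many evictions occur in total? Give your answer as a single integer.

LRU simulation (capacity=7):
  1. access 32: MISS. Cache (LRU->MRU): [32]
  2. access 32: HIT. Cache (LRU->MRU): [32]
  3. access 62: MISS. Cache (LRU->MRU): [32 62]
  4. access 84: MISS. Cache (LRU->MRU): [32 62 84]
  5. access 32: HIT. Cache (LRU->MRU): [62 84 32]
  6. access 94: MISS. Cache (LRU->MRU): [62 84 32 94]
  7. access 57: MISS. Cache (LRU->MRU): [62 84 32 94 57]
  8. access 60: MISS. Cache (LRU->MRU): [62 84 32 94 57 60]
  9. access 62: HIT. Cache (LRU->MRU): [84 32 94 57 60 62]
  10. access 71: MISS. Cache (LRU->MRU): [84 32 94 57 60 62 71]
  11. access 57: HIT. Cache (LRU->MRU): [84 32 94 60 62 71 57]
  12. access 57: HIT. Cache (LRU->MRU): [84 32 94 60 62 71 57]
  13. access 60: HIT. Cache (LRU->MRU): [84 32 94 62 71 57 60]
  14. access 84: HIT. Cache (LRU->MRU): [32 94 62 71 57 60 84]
  15. access 60: HIT. Cache (LRU->MRU): [32 94 62 71 57 84 60]
  16. access 62: HIT. Cache (LRU->MRU): [32 94 71 57 84 60 62]
  17. access 32: HIT. Cache (LRU->MRU): [94 71 57 84 60 62 32]
  18. access 84: HIT. Cache (LRU->MRU): [94 71 57 60 62 32 84]
  19. access 60: HIT. Cache (LRU->MRU): [94 71 57 62 32 84 60]
  20. access 32: HIT. Cache (LRU->MRU): [94 71 57 62 84 60 32]
  21. access 60: HIT. Cache (LRU->MRU): [94 71 57 62 84 32 60]
  22. access 32: HIT. Cache (LRU->MRU): [94 71 57 62 84 60 32]
  23. access 30: MISS, evict 94. Cache (LRU->MRU): [71 57 62 84 60 32 30]
Total: 15 hits, 8 misses, 1 evictions

Answer: 1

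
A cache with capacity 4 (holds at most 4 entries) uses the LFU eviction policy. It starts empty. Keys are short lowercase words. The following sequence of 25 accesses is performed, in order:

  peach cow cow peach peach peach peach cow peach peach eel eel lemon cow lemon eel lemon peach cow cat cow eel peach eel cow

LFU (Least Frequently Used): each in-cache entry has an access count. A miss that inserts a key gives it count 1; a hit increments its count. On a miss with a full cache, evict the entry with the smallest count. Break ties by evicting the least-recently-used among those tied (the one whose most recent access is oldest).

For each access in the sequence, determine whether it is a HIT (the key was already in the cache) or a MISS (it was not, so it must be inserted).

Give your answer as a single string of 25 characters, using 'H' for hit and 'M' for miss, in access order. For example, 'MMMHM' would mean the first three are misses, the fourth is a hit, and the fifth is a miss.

LFU simulation (capacity=4):
  1. access peach: MISS. Cache: [peach(c=1)]
  2. access cow: MISS. Cache: [peach(c=1) cow(c=1)]
  3. access cow: HIT, count now 2. Cache: [peach(c=1) cow(c=2)]
  4. access peach: HIT, count now 2. Cache: [cow(c=2) peach(c=2)]
  5. access peach: HIT, count now 3. Cache: [cow(c=2) peach(c=3)]
  6. access peach: HIT, count now 4. Cache: [cow(c=2) peach(c=4)]
  7. access peach: HIT, count now 5. Cache: [cow(c=2) peach(c=5)]
  8. access cow: HIT, count now 3. Cache: [cow(c=3) peach(c=5)]
  9. access peach: HIT, count now 6. Cache: [cow(c=3) peach(c=6)]
  10. access peach: HIT, count now 7. Cache: [cow(c=3) peach(c=7)]
  11. access eel: MISS. Cache: [eel(c=1) cow(c=3) peach(c=7)]
  12. access eel: HIT, count now 2. Cache: [eel(c=2) cow(c=3) peach(c=7)]
  13. access lemon: MISS. Cache: [lemon(c=1) eel(c=2) cow(c=3) peach(c=7)]
  14. access cow: HIT, count now 4. Cache: [lemon(c=1) eel(c=2) cow(c=4) peach(c=7)]
  15. access lemon: HIT, count now 2. Cache: [eel(c=2) lemon(c=2) cow(c=4) peach(c=7)]
  16. access eel: HIT, count now 3. Cache: [lemon(c=2) eel(c=3) cow(c=4) peach(c=7)]
  17. access lemon: HIT, count now 3. Cache: [eel(c=3) lemon(c=3) cow(c=4) peach(c=7)]
  18. access peach: HIT, count now 8. Cache: [eel(c=3) lemon(c=3) cow(c=4) peach(c=8)]
  19. access cow: HIT, count now 5. Cache: [eel(c=3) lemon(c=3) cow(c=5) peach(c=8)]
  20. access cat: MISS, evict eel(c=3). Cache: [cat(c=1) lemon(c=3) cow(c=5) peach(c=8)]
  21. access cow: HIT, count now 6. Cache: [cat(c=1) lemon(c=3) cow(c=6) peach(c=8)]
  22. access eel: MISS, evict cat(c=1). Cache: [eel(c=1) lemon(c=3) cow(c=6) peach(c=8)]
  23. access peach: HIT, count now 9. Cache: [eel(c=1) lemon(c=3) cow(c=6) peach(c=9)]
  24. access eel: HIT, count now 2. Cache: [eel(c=2) lemon(c=3) cow(c=6) peach(c=9)]
  25. access cow: HIT, count now 7. Cache: [eel(c=2) lemon(c=3) cow(c=7) peach(c=9)]
Total: 19 hits, 6 misses, 2 evictions

Answer: MMHHHHHHHHMHMHHHHHHMHMHHH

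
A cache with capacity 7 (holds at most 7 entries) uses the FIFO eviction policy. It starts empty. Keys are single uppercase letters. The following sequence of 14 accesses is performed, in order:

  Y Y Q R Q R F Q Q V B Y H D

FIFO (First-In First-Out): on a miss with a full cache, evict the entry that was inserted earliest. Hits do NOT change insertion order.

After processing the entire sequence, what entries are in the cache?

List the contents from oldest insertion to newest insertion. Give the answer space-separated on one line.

FIFO simulation (capacity=7):
  1. access Y: MISS. Cache (old->new): [Y]
  2. access Y: HIT. Cache (old->new): [Y]
  3. access Q: MISS. Cache (old->new): [Y Q]
  4. access R: MISS. Cache (old->new): [Y Q R]
  5. access Q: HIT. Cache (old->new): [Y Q R]
  6. access R: HIT. Cache (old->new): [Y Q R]
  7. access F: MISS. Cache (old->new): [Y Q R F]
  8. access Q: HIT. Cache (old->new): [Y Q R F]
  9. access Q: HIT. Cache (old->new): [Y Q R F]
  10. access V: MISS. Cache (old->new): [Y Q R F V]
  11. access B: MISS. Cache (old->new): [Y Q R F V B]
  12. access Y: HIT. Cache (old->new): [Y Q R F V B]
  13. access H: MISS. Cache (old->new): [Y Q R F V B H]
  14. access D: MISS, evict Y. Cache (old->new): [Q R F V B H D]
Total: 6 hits, 8 misses, 1 evictions

Answer: Q R F V B H D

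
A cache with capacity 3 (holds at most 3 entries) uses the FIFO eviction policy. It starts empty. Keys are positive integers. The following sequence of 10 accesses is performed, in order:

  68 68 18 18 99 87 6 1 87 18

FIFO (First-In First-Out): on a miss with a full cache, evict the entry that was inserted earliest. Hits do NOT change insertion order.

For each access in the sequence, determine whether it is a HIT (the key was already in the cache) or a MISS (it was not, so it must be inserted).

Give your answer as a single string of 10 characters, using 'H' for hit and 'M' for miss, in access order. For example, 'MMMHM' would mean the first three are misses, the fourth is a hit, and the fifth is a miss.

FIFO simulation (capacity=3):
  1. access 68: MISS. Cache (old->new): [68]
  2. access 68: HIT. Cache (old->new): [68]
  3. access 18: MISS. Cache (old->new): [68 18]
  4. access 18: HIT. Cache (old->new): [68 18]
  5. access 99: MISS. Cache (old->new): [68 18 99]
  6. access 87: MISS, evict 68. Cache (old->new): [18 99 87]
  7. access 6: MISS, evict 18. Cache (old->new): [99 87 6]
  8. access 1: MISS, evict 99. Cache (old->new): [87 6 1]
  9. access 87: HIT. Cache (old->new): [87 6 1]
  10. access 18: MISS, evict 87. Cache (old->new): [6 1 18]
Total: 3 hits, 7 misses, 4 evictions

Answer: MHMHMMMMHM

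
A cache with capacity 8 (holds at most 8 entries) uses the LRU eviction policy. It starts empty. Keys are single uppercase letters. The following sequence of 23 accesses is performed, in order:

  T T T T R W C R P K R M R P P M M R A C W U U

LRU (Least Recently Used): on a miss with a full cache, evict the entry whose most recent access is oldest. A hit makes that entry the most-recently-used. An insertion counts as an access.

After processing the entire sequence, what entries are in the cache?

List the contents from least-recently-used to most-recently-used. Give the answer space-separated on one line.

LRU simulation (capacity=8):
  1. access T: MISS. Cache (LRU->MRU): [T]
  2. access T: HIT. Cache (LRU->MRU): [T]
  3. access T: HIT. Cache (LRU->MRU): [T]
  4. access T: HIT. Cache (LRU->MRU): [T]
  5. access R: MISS. Cache (LRU->MRU): [T R]
  6. access W: MISS. Cache (LRU->MRU): [T R W]
  7. access C: MISS. Cache (LRU->MRU): [T R W C]
  8. access R: HIT. Cache (LRU->MRU): [T W C R]
  9. access P: MISS. Cache (LRU->MRU): [T W C R P]
  10. access K: MISS. Cache (LRU->MRU): [T W C R P K]
  11. access R: HIT. Cache (LRU->MRU): [T W C P K R]
  12. access M: MISS. Cache (LRU->MRU): [T W C P K R M]
  13. access R: HIT. Cache (LRU->MRU): [T W C P K M R]
  14. access P: HIT. Cache (LRU->MRU): [T W C K M R P]
  15. access P: HIT. Cache (LRU->MRU): [T W C K M R P]
  16. access M: HIT. Cache (LRU->MRU): [T W C K R P M]
  17. access M: HIT. Cache (LRU->MRU): [T W C K R P M]
  18. access R: HIT. Cache (LRU->MRU): [T W C K P M R]
  19. access A: MISS. Cache (LRU->MRU): [T W C K P M R A]
  20. access C: HIT. Cache (LRU->MRU): [T W K P M R A C]
  21. access W: HIT. Cache (LRU->MRU): [T K P M R A C W]
  22. access U: MISS, evict T. Cache (LRU->MRU): [K P M R A C W U]
  23. access U: HIT. Cache (LRU->MRU): [K P M R A C W U]
Total: 14 hits, 9 misses, 1 evictions

Answer: K P M R A C W U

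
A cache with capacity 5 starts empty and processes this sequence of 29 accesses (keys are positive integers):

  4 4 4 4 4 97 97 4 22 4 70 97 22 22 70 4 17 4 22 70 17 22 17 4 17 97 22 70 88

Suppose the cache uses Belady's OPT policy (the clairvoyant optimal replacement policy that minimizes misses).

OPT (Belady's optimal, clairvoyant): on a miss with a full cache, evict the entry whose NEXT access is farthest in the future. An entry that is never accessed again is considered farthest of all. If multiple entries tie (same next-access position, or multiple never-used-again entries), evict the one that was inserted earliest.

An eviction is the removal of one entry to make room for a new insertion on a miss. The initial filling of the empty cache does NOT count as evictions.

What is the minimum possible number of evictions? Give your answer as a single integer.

OPT (Belady) simulation (capacity=5):
  1. access 4: MISS. Cache: [4]
  2. access 4: HIT. Next use of 4: step 3. Cache: [4]
  3. access 4: HIT. Next use of 4: step 4. Cache: [4]
  4. access 4: HIT. Next use of 4: step 5. Cache: [4]
  5. access 4: HIT. Next use of 4: step 8. Cache: [4]
  6. access 97: MISS. Cache: [4 97]
  7. access 97: HIT. Next use of 97: step 12. Cache: [4 97]
  8. access 4: HIT. Next use of 4: step 10. Cache: [4 97]
  9. access 22: MISS. Cache: [4 97 22]
  10. access 4: HIT. Next use of 4: step 16. Cache: [4 97 22]
  11. access 70: MISS. Cache: [4 97 22 70]
  12. access 97: HIT. Next use of 97: step 26. Cache: [4 97 22 70]
  13. access 22: HIT. Next use of 22: step 14. Cache: [4 97 22 70]
  14. access 22: HIT. Next use of 22: step 19. Cache: [4 97 22 70]
  15. access 70: HIT. Next use of 70: step 20. Cache: [4 97 22 70]
  16. access 4: HIT. Next use of 4: step 18. Cache: [4 97 22 70]
  17. access 17: MISS. Cache: [4 97 22 70 17]
  18. access 4: HIT. Next use of 4: step 24. Cache: [4 97 22 70 17]
  19. access 22: HIT. Next use of 22: step 22. Cache: [4 97 22 70 17]
  20. access 70: HIT. Next use of 70: step 28. Cache: [4 97 22 70 17]
  21. access 17: HIT. Next use of 17: step 23. Cache: [4 97 22 70 17]
  22. access 22: HIT. Next use of 22: step 27. Cache: [4 97 22 70 17]
  23. access 17: HIT. Next use of 17: step 25. Cache: [4 97 22 70 17]
  24. access 4: HIT. Next use of 4: never. Cache: [4 97 22 70 17]
  25. access 17: HIT. Next use of 17: never. Cache: [4 97 22 70 17]
  26. access 97: HIT. Next use of 97: never. Cache: [4 97 22 70 17]
  27. access 22: HIT. Next use of 22: never. Cache: [4 97 22 70 17]
  28. access 70: HIT. Next use of 70: never. Cache: [4 97 22 70 17]
  29. access 88: MISS, evict 4 (next use: never). Cache: [97 22 70 17 88]
Total: 23 hits, 6 misses, 1 evictions

Answer: 1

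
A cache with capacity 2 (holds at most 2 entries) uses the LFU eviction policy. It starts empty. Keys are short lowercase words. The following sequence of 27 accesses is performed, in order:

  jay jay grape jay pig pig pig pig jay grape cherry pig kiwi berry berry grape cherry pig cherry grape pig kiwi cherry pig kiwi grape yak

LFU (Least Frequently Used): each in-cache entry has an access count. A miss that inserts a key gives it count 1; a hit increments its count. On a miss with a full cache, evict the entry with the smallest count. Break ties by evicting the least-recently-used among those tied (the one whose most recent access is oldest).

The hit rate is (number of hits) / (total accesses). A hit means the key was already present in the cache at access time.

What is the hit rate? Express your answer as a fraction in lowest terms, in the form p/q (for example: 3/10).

LFU simulation (capacity=2):
  1. access jay: MISS. Cache: [jay(c=1)]
  2. access jay: HIT, count now 2. Cache: [jay(c=2)]
  3. access grape: MISS. Cache: [grape(c=1) jay(c=2)]
  4. access jay: HIT, count now 3. Cache: [grape(c=1) jay(c=3)]
  5. access pig: MISS, evict grape(c=1). Cache: [pig(c=1) jay(c=3)]
  6. access pig: HIT, count now 2. Cache: [pig(c=2) jay(c=3)]
  7. access pig: HIT, count now 3. Cache: [jay(c=3) pig(c=3)]
  8. access pig: HIT, count now 4. Cache: [jay(c=3) pig(c=4)]
  9. access jay: HIT, count now 4. Cache: [pig(c=4) jay(c=4)]
  10. access grape: MISS, evict pig(c=4). Cache: [grape(c=1) jay(c=4)]
  11. access cherry: MISS, evict grape(c=1). Cache: [cherry(c=1) jay(c=4)]
  12. access pig: MISS, evict cherry(c=1). Cache: [pig(c=1) jay(c=4)]
  13. access kiwi: MISS, evict pig(c=1). Cache: [kiwi(c=1) jay(c=4)]
  14. access berry: MISS, evict kiwi(c=1). Cache: [berry(c=1) jay(c=4)]
  15. access berry: HIT, count now 2. Cache: [berry(c=2) jay(c=4)]
  16. access grape: MISS, evict berry(c=2). Cache: [grape(c=1) jay(c=4)]
  17. access cherry: MISS, evict grape(c=1). Cache: [cherry(c=1) jay(c=4)]
  18. access pig: MISS, evict cherry(c=1). Cache: [pig(c=1) jay(c=4)]
  19. access cherry: MISS, evict pig(c=1). Cache: [cherry(c=1) jay(c=4)]
  20. access grape: MISS, evict cherry(c=1). Cache: [grape(c=1) jay(c=4)]
  21. access pig: MISS, evict grape(c=1). Cache: [pig(c=1) jay(c=4)]
  22. access kiwi: MISS, evict pig(c=1). Cache: [kiwi(c=1) jay(c=4)]
  23. access cherry: MISS, evict kiwi(c=1). Cache: [cherry(c=1) jay(c=4)]
  24. access pig: MISS, evict cherry(c=1). Cache: [pig(c=1) jay(c=4)]
  25. access kiwi: MISS, evict pig(c=1). Cache: [kiwi(c=1) jay(c=4)]
  26. access grape: MISS, evict kiwi(c=1). Cache: [grape(c=1) jay(c=4)]
  27. access yak: MISS, evict grape(c=1). Cache: [yak(c=1) jay(c=4)]
Total: 7 hits, 20 misses, 18 evictions

Hit rate = 7/27

Answer: 7/27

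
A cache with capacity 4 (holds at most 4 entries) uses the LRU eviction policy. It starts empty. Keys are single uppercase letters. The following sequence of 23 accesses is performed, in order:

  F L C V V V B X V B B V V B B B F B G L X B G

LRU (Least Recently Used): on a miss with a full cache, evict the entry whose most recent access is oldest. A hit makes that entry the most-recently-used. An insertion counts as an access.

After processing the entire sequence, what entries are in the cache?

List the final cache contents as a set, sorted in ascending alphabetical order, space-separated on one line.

Answer: B G L X

Derivation:
LRU simulation (capacity=4):
  1. access F: MISS. Cache (LRU->MRU): [F]
  2. access L: MISS. Cache (LRU->MRU): [F L]
  3. access C: MISS. Cache (LRU->MRU): [F L C]
  4. access V: MISS. Cache (LRU->MRU): [F L C V]
  5. access V: HIT. Cache (LRU->MRU): [F L C V]
  6. access V: HIT. Cache (LRU->MRU): [F L C V]
  7. access B: MISS, evict F. Cache (LRU->MRU): [L C V B]
  8. access X: MISS, evict L. Cache (LRU->MRU): [C V B X]
  9. access V: HIT. Cache (LRU->MRU): [C B X V]
  10. access B: HIT. Cache (LRU->MRU): [C X V B]
  11. access B: HIT. Cache (LRU->MRU): [C X V B]
  12. access V: HIT. Cache (LRU->MRU): [C X B V]
  13. access V: HIT. Cache (LRU->MRU): [C X B V]
  14. access B: HIT. Cache (LRU->MRU): [C X V B]
  15. access B: HIT. Cache (LRU->MRU): [C X V B]
  16. access B: HIT. Cache (LRU->MRU): [C X V B]
  17. access F: MISS, evict C. Cache (LRU->MRU): [X V B F]
  18. access B: HIT. Cache (LRU->MRU): [X V F B]
  19. access G: MISS, evict X. Cache (LRU->MRU): [V F B G]
  20. access L: MISS, evict V. Cache (LRU->MRU): [F B G L]
  21. access X: MISS, evict F. Cache (LRU->MRU): [B G L X]
  22. access B: HIT. Cache (LRU->MRU): [G L X B]
  23. access G: HIT. Cache (LRU->MRU): [L X B G]
Total: 13 hits, 10 misses, 6 evictions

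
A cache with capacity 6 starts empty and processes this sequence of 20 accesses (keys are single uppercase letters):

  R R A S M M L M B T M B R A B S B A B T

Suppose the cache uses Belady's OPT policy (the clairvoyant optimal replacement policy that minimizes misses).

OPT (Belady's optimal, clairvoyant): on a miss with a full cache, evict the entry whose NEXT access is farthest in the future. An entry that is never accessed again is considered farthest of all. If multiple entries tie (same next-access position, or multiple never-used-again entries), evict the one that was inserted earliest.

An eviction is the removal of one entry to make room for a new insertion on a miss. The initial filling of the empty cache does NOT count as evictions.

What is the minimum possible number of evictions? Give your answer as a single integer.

OPT (Belady) simulation (capacity=6):
  1. access R: MISS. Cache: [R]
  2. access R: HIT. Next use of R: step 13. Cache: [R]
  3. access A: MISS. Cache: [R A]
  4. access S: MISS. Cache: [R A S]
  5. access M: MISS. Cache: [R A S M]
  6. access M: HIT. Next use of M: step 8. Cache: [R A S M]
  7. access L: MISS. Cache: [R A S M L]
  8. access M: HIT. Next use of M: step 11. Cache: [R A S M L]
  9. access B: MISS. Cache: [R A S M L B]
  10. access T: MISS, evict L (next use: never). Cache: [R A S M B T]
  11. access M: HIT. Next use of M: never. Cache: [R A S M B T]
  12. access B: HIT. Next use of B: step 15. Cache: [R A S M B T]
  13. access R: HIT. Next use of R: never. Cache: [R A S M B T]
  14. access A: HIT. Next use of A: step 18. Cache: [R A S M B T]
  15. access B: HIT. Next use of B: step 17. Cache: [R A S M B T]
  16. access S: HIT. Next use of S: never. Cache: [R A S M B T]
  17. access B: HIT. Next use of B: step 19. Cache: [R A S M B T]
  18. access A: HIT. Next use of A: never. Cache: [R A S M B T]
  19. access B: HIT. Next use of B: never. Cache: [R A S M B T]
  20. access T: HIT. Next use of T: never. Cache: [R A S M B T]
Total: 13 hits, 7 misses, 1 evictions

Answer: 1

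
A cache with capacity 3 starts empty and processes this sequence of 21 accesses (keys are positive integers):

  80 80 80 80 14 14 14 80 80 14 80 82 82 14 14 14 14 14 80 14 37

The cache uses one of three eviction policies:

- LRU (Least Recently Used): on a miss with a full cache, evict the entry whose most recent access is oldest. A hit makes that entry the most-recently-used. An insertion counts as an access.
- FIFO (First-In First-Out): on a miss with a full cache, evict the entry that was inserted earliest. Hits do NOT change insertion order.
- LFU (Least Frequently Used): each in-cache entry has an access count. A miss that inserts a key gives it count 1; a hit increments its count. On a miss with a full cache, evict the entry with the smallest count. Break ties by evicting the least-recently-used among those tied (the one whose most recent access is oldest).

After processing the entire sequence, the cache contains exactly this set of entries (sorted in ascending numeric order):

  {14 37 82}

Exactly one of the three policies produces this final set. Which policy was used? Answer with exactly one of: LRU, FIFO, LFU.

Answer: FIFO

Derivation:
Simulating under each policy and comparing final sets:
  LRU: final set = {14 37 80} -> differs
  FIFO: final set = {14 37 82} -> MATCHES target
  LFU: final set = {14 37 80} -> differs
Only FIFO produces the target set.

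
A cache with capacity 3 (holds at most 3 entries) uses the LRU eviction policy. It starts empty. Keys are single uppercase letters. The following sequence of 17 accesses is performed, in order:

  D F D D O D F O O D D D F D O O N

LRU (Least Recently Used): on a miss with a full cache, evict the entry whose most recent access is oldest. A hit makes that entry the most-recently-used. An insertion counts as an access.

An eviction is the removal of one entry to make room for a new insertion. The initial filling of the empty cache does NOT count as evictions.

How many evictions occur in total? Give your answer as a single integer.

LRU simulation (capacity=3):
  1. access D: MISS. Cache (LRU->MRU): [D]
  2. access F: MISS. Cache (LRU->MRU): [D F]
  3. access D: HIT. Cache (LRU->MRU): [F D]
  4. access D: HIT. Cache (LRU->MRU): [F D]
  5. access O: MISS. Cache (LRU->MRU): [F D O]
  6. access D: HIT. Cache (LRU->MRU): [F O D]
  7. access F: HIT. Cache (LRU->MRU): [O D F]
  8. access O: HIT. Cache (LRU->MRU): [D F O]
  9. access O: HIT. Cache (LRU->MRU): [D F O]
  10. access D: HIT. Cache (LRU->MRU): [F O D]
  11. access D: HIT. Cache (LRU->MRU): [F O D]
  12. access D: HIT. Cache (LRU->MRU): [F O D]
  13. access F: HIT. Cache (LRU->MRU): [O D F]
  14. access D: HIT. Cache (LRU->MRU): [O F D]
  15. access O: HIT. Cache (LRU->MRU): [F D O]
  16. access O: HIT. Cache (LRU->MRU): [F D O]
  17. access N: MISS, evict F. Cache (LRU->MRU): [D O N]
Total: 13 hits, 4 misses, 1 evictions

Answer: 1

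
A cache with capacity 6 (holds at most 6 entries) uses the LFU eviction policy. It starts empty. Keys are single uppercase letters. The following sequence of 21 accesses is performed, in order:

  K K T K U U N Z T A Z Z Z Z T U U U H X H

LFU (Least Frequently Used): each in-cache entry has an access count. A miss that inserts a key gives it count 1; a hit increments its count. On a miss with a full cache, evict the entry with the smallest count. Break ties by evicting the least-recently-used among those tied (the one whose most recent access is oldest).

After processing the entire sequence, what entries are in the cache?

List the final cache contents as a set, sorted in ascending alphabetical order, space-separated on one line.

Answer: H K T U X Z

Derivation:
LFU simulation (capacity=6):
  1. access K: MISS. Cache: [K(c=1)]
  2. access K: HIT, count now 2. Cache: [K(c=2)]
  3. access T: MISS. Cache: [T(c=1) K(c=2)]
  4. access K: HIT, count now 3. Cache: [T(c=1) K(c=3)]
  5. access U: MISS. Cache: [T(c=1) U(c=1) K(c=3)]
  6. access U: HIT, count now 2. Cache: [T(c=1) U(c=2) K(c=3)]
  7. access N: MISS. Cache: [T(c=1) N(c=1) U(c=2) K(c=3)]
  8. access Z: MISS. Cache: [T(c=1) N(c=1) Z(c=1) U(c=2) K(c=3)]
  9. access T: HIT, count now 2. Cache: [N(c=1) Z(c=1) U(c=2) T(c=2) K(c=3)]
  10. access A: MISS. Cache: [N(c=1) Z(c=1) A(c=1) U(c=2) T(c=2) K(c=3)]
  11. access Z: HIT, count now 2. Cache: [N(c=1) A(c=1) U(c=2) T(c=2) Z(c=2) K(c=3)]
  12. access Z: HIT, count now 3. Cache: [N(c=1) A(c=1) U(c=2) T(c=2) K(c=3) Z(c=3)]
  13. access Z: HIT, count now 4. Cache: [N(c=1) A(c=1) U(c=2) T(c=2) K(c=3) Z(c=4)]
  14. access Z: HIT, count now 5. Cache: [N(c=1) A(c=1) U(c=2) T(c=2) K(c=3) Z(c=5)]
  15. access T: HIT, count now 3. Cache: [N(c=1) A(c=1) U(c=2) K(c=3) T(c=3) Z(c=5)]
  16. access U: HIT, count now 3. Cache: [N(c=1) A(c=1) K(c=3) T(c=3) U(c=3) Z(c=5)]
  17. access U: HIT, count now 4. Cache: [N(c=1) A(c=1) K(c=3) T(c=3) U(c=4) Z(c=5)]
  18. access U: HIT, count now 5. Cache: [N(c=1) A(c=1) K(c=3) T(c=3) Z(c=5) U(c=5)]
  19. access H: MISS, evict N(c=1). Cache: [A(c=1) H(c=1) K(c=3) T(c=3) Z(c=5) U(c=5)]
  20. access X: MISS, evict A(c=1). Cache: [H(c=1) X(c=1) K(c=3) T(c=3) Z(c=5) U(c=5)]
  21. access H: HIT, count now 2. Cache: [X(c=1) H(c=2) K(c=3) T(c=3) Z(c=5) U(c=5)]
Total: 13 hits, 8 misses, 2 evictions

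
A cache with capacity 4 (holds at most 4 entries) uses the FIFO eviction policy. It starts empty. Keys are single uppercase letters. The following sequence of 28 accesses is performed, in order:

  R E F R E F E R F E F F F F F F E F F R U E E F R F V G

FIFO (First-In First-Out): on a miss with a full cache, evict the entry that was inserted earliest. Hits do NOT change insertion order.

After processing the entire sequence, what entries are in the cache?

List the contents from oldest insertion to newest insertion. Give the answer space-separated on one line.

FIFO simulation (capacity=4):
  1. access R: MISS. Cache (old->new): [R]
  2. access E: MISS. Cache (old->new): [R E]
  3. access F: MISS. Cache (old->new): [R E F]
  4. access R: HIT. Cache (old->new): [R E F]
  5. access E: HIT. Cache (old->new): [R E F]
  6. access F: HIT. Cache (old->new): [R E F]
  7. access E: HIT. Cache (old->new): [R E F]
  8. access R: HIT. Cache (old->new): [R E F]
  9. access F: HIT. Cache (old->new): [R E F]
  10. access E: HIT. Cache (old->new): [R E F]
  11. access F: HIT. Cache (old->new): [R E F]
  12. access F: HIT. Cache (old->new): [R E F]
  13. access F: HIT. Cache (old->new): [R E F]
  14. access F: HIT. Cache (old->new): [R E F]
  15. access F: HIT. Cache (old->new): [R E F]
  16. access F: HIT. Cache (old->new): [R E F]
  17. access E: HIT. Cache (old->new): [R E F]
  18. access F: HIT. Cache (old->new): [R E F]
  19. access F: HIT. Cache (old->new): [R E F]
  20. access R: HIT. Cache (old->new): [R E F]
  21. access U: MISS. Cache (old->new): [R E F U]
  22. access E: HIT. Cache (old->new): [R E F U]
  23. access E: HIT. Cache (old->new): [R E F U]
  24. access F: HIT. Cache (old->new): [R E F U]
  25. access R: HIT. Cache (old->new): [R E F U]
  26. access F: HIT. Cache (old->new): [R E F U]
  27. access V: MISS, evict R. Cache (old->new): [E F U V]
  28. access G: MISS, evict E. Cache (old->new): [F U V G]
Total: 22 hits, 6 misses, 2 evictions

Answer: F U V G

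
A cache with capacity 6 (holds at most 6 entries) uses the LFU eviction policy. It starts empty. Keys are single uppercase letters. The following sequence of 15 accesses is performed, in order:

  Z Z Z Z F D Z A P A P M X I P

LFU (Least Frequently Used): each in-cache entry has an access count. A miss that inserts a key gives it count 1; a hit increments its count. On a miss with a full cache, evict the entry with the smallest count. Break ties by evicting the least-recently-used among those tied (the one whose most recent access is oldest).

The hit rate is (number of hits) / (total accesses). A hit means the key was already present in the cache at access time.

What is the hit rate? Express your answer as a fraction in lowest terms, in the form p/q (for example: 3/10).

Answer: 7/15

Derivation:
LFU simulation (capacity=6):
  1. access Z: MISS. Cache: [Z(c=1)]
  2. access Z: HIT, count now 2. Cache: [Z(c=2)]
  3. access Z: HIT, count now 3. Cache: [Z(c=3)]
  4. access Z: HIT, count now 4. Cache: [Z(c=4)]
  5. access F: MISS. Cache: [F(c=1) Z(c=4)]
  6. access D: MISS. Cache: [F(c=1) D(c=1) Z(c=4)]
  7. access Z: HIT, count now 5. Cache: [F(c=1) D(c=1) Z(c=5)]
  8. access A: MISS. Cache: [F(c=1) D(c=1) A(c=1) Z(c=5)]
  9. access P: MISS. Cache: [F(c=1) D(c=1) A(c=1) P(c=1) Z(c=5)]
  10. access A: HIT, count now 2. Cache: [F(c=1) D(c=1) P(c=1) A(c=2) Z(c=5)]
  11. access P: HIT, count now 2. Cache: [F(c=1) D(c=1) A(c=2) P(c=2) Z(c=5)]
  12. access M: MISS. Cache: [F(c=1) D(c=1) M(c=1) A(c=2) P(c=2) Z(c=5)]
  13. access X: MISS, evict F(c=1). Cache: [D(c=1) M(c=1) X(c=1) A(c=2) P(c=2) Z(c=5)]
  14. access I: MISS, evict D(c=1). Cache: [M(c=1) X(c=1) I(c=1) A(c=2) P(c=2) Z(c=5)]
  15. access P: HIT, count now 3. Cache: [M(c=1) X(c=1) I(c=1) A(c=2) P(c=3) Z(c=5)]
Total: 7 hits, 8 misses, 2 evictions

Hit rate = 7/15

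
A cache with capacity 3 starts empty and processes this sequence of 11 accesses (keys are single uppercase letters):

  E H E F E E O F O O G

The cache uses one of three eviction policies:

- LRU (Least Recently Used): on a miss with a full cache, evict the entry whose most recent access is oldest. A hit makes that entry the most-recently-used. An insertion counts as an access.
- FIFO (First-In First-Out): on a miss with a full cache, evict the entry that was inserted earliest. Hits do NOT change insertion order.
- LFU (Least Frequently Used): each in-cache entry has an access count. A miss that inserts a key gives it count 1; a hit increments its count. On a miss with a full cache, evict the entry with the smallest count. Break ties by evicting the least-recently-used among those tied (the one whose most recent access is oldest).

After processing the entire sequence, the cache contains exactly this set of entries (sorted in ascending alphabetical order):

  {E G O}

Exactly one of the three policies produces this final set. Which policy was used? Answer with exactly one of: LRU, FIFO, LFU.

Answer: LFU

Derivation:
Simulating under each policy and comparing final sets:
  LRU: final set = {F G O} -> differs
  FIFO: final set = {F G O} -> differs
  LFU: final set = {E G O} -> MATCHES target
Only LFU produces the target set.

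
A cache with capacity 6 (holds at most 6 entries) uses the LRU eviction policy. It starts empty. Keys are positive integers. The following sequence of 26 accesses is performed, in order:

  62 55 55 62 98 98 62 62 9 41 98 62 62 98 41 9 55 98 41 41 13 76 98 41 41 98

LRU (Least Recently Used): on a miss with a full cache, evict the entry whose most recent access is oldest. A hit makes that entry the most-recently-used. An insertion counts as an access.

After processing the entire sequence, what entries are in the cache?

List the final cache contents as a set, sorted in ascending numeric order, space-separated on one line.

LRU simulation (capacity=6):
  1. access 62: MISS. Cache (LRU->MRU): [62]
  2. access 55: MISS. Cache (LRU->MRU): [62 55]
  3. access 55: HIT. Cache (LRU->MRU): [62 55]
  4. access 62: HIT. Cache (LRU->MRU): [55 62]
  5. access 98: MISS. Cache (LRU->MRU): [55 62 98]
  6. access 98: HIT. Cache (LRU->MRU): [55 62 98]
  7. access 62: HIT. Cache (LRU->MRU): [55 98 62]
  8. access 62: HIT. Cache (LRU->MRU): [55 98 62]
  9. access 9: MISS. Cache (LRU->MRU): [55 98 62 9]
  10. access 41: MISS. Cache (LRU->MRU): [55 98 62 9 41]
  11. access 98: HIT. Cache (LRU->MRU): [55 62 9 41 98]
  12. access 62: HIT. Cache (LRU->MRU): [55 9 41 98 62]
  13. access 62: HIT. Cache (LRU->MRU): [55 9 41 98 62]
  14. access 98: HIT. Cache (LRU->MRU): [55 9 41 62 98]
  15. access 41: HIT. Cache (LRU->MRU): [55 9 62 98 41]
  16. access 9: HIT. Cache (LRU->MRU): [55 62 98 41 9]
  17. access 55: HIT. Cache (LRU->MRU): [62 98 41 9 55]
  18. access 98: HIT. Cache (LRU->MRU): [62 41 9 55 98]
  19. access 41: HIT. Cache (LRU->MRU): [62 9 55 98 41]
  20. access 41: HIT. Cache (LRU->MRU): [62 9 55 98 41]
  21. access 13: MISS. Cache (LRU->MRU): [62 9 55 98 41 13]
  22. access 76: MISS, evict 62. Cache (LRU->MRU): [9 55 98 41 13 76]
  23. access 98: HIT. Cache (LRU->MRU): [9 55 41 13 76 98]
  24. access 41: HIT. Cache (LRU->MRU): [9 55 13 76 98 41]
  25. access 41: HIT. Cache (LRU->MRU): [9 55 13 76 98 41]
  26. access 98: HIT. Cache (LRU->MRU): [9 55 13 76 41 98]
Total: 19 hits, 7 misses, 1 evictions

Answer: 9 13 41 55 76 98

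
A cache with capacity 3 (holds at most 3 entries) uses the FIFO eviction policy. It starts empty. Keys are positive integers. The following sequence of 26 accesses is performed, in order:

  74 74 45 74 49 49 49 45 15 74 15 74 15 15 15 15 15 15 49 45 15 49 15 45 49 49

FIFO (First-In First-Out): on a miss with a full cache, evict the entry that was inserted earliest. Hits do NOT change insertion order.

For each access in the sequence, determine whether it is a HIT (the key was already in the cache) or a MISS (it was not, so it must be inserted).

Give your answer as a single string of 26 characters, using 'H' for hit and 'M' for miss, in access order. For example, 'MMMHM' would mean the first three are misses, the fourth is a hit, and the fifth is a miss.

FIFO simulation (capacity=3):
  1. access 74: MISS. Cache (old->new): [74]
  2. access 74: HIT. Cache (old->new): [74]
  3. access 45: MISS. Cache (old->new): [74 45]
  4. access 74: HIT. Cache (old->new): [74 45]
  5. access 49: MISS. Cache (old->new): [74 45 49]
  6. access 49: HIT. Cache (old->new): [74 45 49]
  7. access 49: HIT. Cache (old->new): [74 45 49]
  8. access 45: HIT. Cache (old->new): [74 45 49]
  9. access 15: MISS, evict 74. Cache (old->new): [45 49 15]
  10. access 74: MISS, evict 45. Cache (old->new): [49 15 74]
  11. access 15: HIT. Cache (old->new): [49 15 74]
  12. access 74: HIT. Cache (old->new): [49 15 74]
  13. access 15: HIT. Cache (old->new): [49 15 74]
  14. access 15: HIT. Cache (old->new): [49 15 74]
  15. access 15: HIT. Cache (old->new): [49 15 74]
  16. access 15: HIT. Cache (old->new): [49 15 74]
  17. access 15: HIT. Cache (old->new): [49 15 74]
  18. access 15: HIT. Cache (old->new): [49 15 74]
  19. access 49: HIT. Cache (old->new): [49 15 74]
  20. access 45: MISS, evict 49. Cache (old->new): [15 74 45]
  21. access 15: HIT. Cache (old->new): [15 74 45]
  22. access 49: MISS, evict 15. Cache (old->new): [74 45 49]
  23. access 15: MISS, evict 74. Cache (old->new): [45 49 15]
  24. access 45: HIT. Cache (old->new): [45 49 15]
  25. access 49: HIT. Cache (old->new): [45 49 15]
  26. access 49: HIT. Cache (old->new): [45 49 15]
Total: 18 hits, 8 misses, 5 evictions

Answer: MHMHMHHHMMHHHHHHHHHMHMMHHH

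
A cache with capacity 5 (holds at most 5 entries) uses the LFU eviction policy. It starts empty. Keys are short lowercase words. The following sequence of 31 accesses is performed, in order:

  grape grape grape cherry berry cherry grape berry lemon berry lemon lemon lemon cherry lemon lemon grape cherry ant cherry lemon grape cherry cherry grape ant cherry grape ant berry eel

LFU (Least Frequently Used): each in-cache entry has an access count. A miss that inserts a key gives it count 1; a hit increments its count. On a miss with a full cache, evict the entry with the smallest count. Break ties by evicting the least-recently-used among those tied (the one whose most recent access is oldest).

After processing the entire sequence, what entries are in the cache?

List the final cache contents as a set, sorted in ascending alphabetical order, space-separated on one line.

LFU simulation (capacity=5):
  1. access grape: MISS. Cache: [grape(c=1)]
  2. access grape: HIT, count now 2. Cache: [grape(c=2)]
  3. access grape: HIT, count now 3. Cache: [grape(c=3)]
  4. access cherry: MISS. Cache: [cherry(c=1) grape(c=3)]
  5. access berry: MISS. Cache: [cherry(c=1) berry(c=1) grape(c=3)]
  6. access cherry: HIT, count now 2. Cache: [berry(c=1) cherry(c=2) grape(c=3)]
  7. access grape: HIT, count now 4. Cache: [berry(c=1) cherry(c=2) grape(c=4)]
  8. access berry: HIT, count now 2. Cache: [cherry(c=2) berry(c=2) grape(c=4)]
  9. access lemon: MISS. Cache: [lemon(c=1) cherry(c=2) berry(c=2) grape(c=4)]
  10. access berry: HIT, count now 3. Cache: [lemon(c=1) cherry(c=2) berry(c=3) grape(c=4)]
  11. access lemon: HIT, count now 2. Cache: [cherry(c=2) lemon(c=2) berry(c=3) grape(c=4)]
  12. access lemon: HIT, count now 3. Cache: [cherry(c=2) berry(c=3) lemon(c=3) grape(c=4)]
  13. access lemon: HIT, count now 4. Cache: [cherry(c=2) berry(c=3) grape(c=4) lemon(c=4)]
  14. access cherry: HIT, count now 3. Cache: [berry(c=3) cherry(c=3) grape(c=4) lemon(c=4)]
  15. access lemon: HIT, count now 5. Cache: [berry(c=3) cherry(c=3) grape(c=4) lemon(c=5)]
  16. access lemon: HIT, count now 6. Cache: [berry(c=3) cherry(c=3) grape(c=4) lemon(c=6)]
  17. access grape: HIT, count now 5. Cache: [berry(c=3) cherry(c=3) grape(c=5) lemon(c=6)]
  18. access cherry: HIT, count now 4. Cache: [berry(c=3) cherry(c=4) grape(c=5) lemon(c=6)]
  19. access ant: MISS. Cache: [ant(c=1) berry(c=3) cherry(c=4) grape(c=5) lemon(c=6)]
  20. access cherry: HIT, count now 5. Cache: [ant(c=1) berry(c=3) grape(c=5) cherry(c=5) lemon(c=6)]
  21. access lemon: HIT, count now 7. Cache: [ant(c=1) berry(c=3) grape(c=5) cherry(c=5) lemon(c=7)]
  22. access grape: HIT, count now 6. Cache: [ant(c=1) berry(c=3) cherry(c=5) grape(c=6) lemon(c=7)]
  23. access cherry: HIT, count now 6. Cache: [ant(c=1) berry(c=3) grape(c=6) cherry(c=6) lemon(c=7)]
  24. access cherry: HIT, count now 7. Cache: [ant(c=1) berry(c=3) grape(c=6) lemon(c=7) cherry(c=7)]
  25. access grape: HIT, count now 7. Cache: [ant(c=1) berry(c=3) lemon(c=7) cherry(c=7) grape(c=7)]
  26. access ant: HIT, count now 2. Cache: [ant(c=2) berry(c=3) lemon(c=7) cherry(c=7) grape(c=7)]
  27. access cherry: HIT, count now 8. Cache: [ant(c=2) berry(c=3) lemon(c=7) grape(c=7) cherry(c=8)]
  28. access grape: HIT, count now 8. Cache: [ant(c=2) berry(c=3) lemon(c=7) cherry(c=8) grape(c=8)]
  29. access ant: HIT, count now 3. Cache: [berry(c=3) ant(c=3) lemon(c=7) cherry(c=8) grape(c=8)]
  30. access berry: HIT, count now 4. Cache: [ant(c=3) berry(c=4) lemon(c=7) cherry(c=8) grape(c=8)]
  31. access eel: MISS, evict ant(c=3). Cache: [eel(c=1) berry(c=4) lemon(c=7) cherry(c=8) grape(c=8)]
Total: 25 hits, 6 misses, 1 evictions

Answer: berry cherry eel grape lemon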